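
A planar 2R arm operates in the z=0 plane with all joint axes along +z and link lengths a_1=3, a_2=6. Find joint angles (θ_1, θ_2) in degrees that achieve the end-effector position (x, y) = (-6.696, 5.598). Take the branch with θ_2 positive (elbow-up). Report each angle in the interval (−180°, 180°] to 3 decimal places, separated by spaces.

cos θ_2 = (76.1740−3²−6²)/(2·3·6) = 0.8659; θ_2 = 30.0092° (elbow-up)
β = atan2(5.5980,-6.6960) = 140.1037°; ψ = atan2(3.0008,8.1957) = 20.1101°
θ_1 = β − ψ = 119.9935°

119.994 30.009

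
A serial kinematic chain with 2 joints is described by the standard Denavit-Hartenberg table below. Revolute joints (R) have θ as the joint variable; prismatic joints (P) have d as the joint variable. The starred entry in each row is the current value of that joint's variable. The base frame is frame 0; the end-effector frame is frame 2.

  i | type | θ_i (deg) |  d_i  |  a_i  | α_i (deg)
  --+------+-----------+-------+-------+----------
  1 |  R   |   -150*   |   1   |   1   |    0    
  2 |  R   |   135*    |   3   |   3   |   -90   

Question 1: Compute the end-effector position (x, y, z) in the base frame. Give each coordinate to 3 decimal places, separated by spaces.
after link 1: o_1 = (-0.8660, -0.5000, 1.0000)
after link 2: o_2 = (2.0318, -1.2765, 4.0000)

2.032 -1.276 4.000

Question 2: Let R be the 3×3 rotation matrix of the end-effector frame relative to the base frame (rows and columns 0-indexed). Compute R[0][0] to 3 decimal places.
0.966

End-effector x-axis (col 0 of R) = (0.9659,-0.2588,0.0000)
R[0][0] = 0.9659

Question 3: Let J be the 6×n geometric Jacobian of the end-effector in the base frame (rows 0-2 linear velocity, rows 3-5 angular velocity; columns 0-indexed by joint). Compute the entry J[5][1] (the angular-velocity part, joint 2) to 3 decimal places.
1.000

axis z_1 = (0.0000,0.0000,1.0000); lever o_n−o_1 = (2.8978,-0.7765,3.0000)
cross product → J_v[:, 1] = (0.7765,2.8978,-0.0000)
J_ω[:, 1] = z_1
entry J[5][1] = 1.0000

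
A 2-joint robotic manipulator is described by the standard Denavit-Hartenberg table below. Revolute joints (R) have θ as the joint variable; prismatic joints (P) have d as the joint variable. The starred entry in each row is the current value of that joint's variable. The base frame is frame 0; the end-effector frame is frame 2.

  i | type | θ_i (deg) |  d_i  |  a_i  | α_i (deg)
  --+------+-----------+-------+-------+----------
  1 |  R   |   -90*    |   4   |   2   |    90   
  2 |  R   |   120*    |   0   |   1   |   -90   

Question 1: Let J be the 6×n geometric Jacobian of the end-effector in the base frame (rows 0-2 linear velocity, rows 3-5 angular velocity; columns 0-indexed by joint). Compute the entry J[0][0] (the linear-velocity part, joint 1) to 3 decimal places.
axis z_0 = ẑ; lever o_n−o_0 = (0.0000,-1.5000,4.8660)
cross product → J_v[:, 0] = (1.5000,0.0000,-0.0000)
J_ω[:, 0] = z_0
entry J[0][0] = 1.5000

1.500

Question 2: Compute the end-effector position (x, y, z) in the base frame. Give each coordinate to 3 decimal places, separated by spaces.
0.000 -1.500 4.866

after link 1: o_1 = (0.0000, -2.0000, 4.0000)
after link 2: o_2 = (0.0000, -1.5000, 4.8660)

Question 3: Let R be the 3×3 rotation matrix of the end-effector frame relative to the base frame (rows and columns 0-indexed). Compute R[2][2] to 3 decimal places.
End-effector z-axis (col 2 of R) = (-0.0000,0.8660,-0.5000)
R[2][2] = -0.5000

-0.500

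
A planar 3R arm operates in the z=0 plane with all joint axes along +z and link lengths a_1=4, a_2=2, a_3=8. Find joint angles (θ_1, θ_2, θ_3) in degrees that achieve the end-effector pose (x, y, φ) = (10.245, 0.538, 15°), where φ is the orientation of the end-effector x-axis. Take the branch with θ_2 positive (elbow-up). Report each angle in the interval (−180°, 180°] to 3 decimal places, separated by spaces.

-60.006 134.996 -59.990

wrist centre = target − a_3·(cos φ, sin φ) = (2.5176, -1.5326)
cos θ_2 = (8.6870−4²−2²)/(2·4·2) = -0.7071; θ_2 = 134.9964° (elbow-up)
β = atan2(-1.5326,2.5176) = -31.3304°; ψ = atan2(1.4143,2.5859) = 28.6757°
θ_1 = β − ψ = -60.0062°
θ_3 = φ − θ_1 − θ_2 = -59.9903° (wrapped to (-180°,180°])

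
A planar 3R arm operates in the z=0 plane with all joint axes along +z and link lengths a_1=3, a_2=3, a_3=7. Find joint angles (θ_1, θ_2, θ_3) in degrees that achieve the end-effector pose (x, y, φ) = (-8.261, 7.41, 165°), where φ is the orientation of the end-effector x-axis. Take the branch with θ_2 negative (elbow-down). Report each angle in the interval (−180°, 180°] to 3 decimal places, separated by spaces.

119.993 -29.996 75.003

wrist centre = target − a_3·(cos φ, sin φ) = (-1.4995, 5.5983)
cos θ_2 = (33.5891−3²−3²)/(2·3·3) = 0.8661; θ_2 = -29.9956° (elbow-down)
β = atan2(5.5983,-1.4995) = 104.9949°; ψ = atan2(-1.4998,5.5982) = -14.9978°
θ_1 = β − ψ = 119.9927°
θ_3 = φ − θ_1 − θ_2 = 75.0029° (wrapped to (-180°,180°])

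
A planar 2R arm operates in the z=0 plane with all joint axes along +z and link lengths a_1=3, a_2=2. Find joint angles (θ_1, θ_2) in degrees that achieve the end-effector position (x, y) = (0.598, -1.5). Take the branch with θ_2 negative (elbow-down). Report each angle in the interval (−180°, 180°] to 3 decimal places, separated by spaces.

cos θ_2 = (2.6076−3²−2²)/(2·3·2) = -0.8660; θ_2 = -150.0009° (elbow-down)
β = atan2(-1.5000,0.5980) = -68.2645°; ψ = atan2(-1.0000,1.2679) = -38.2616°
θ_1 = β − ψ = -30.0029°

-30.003 -150.001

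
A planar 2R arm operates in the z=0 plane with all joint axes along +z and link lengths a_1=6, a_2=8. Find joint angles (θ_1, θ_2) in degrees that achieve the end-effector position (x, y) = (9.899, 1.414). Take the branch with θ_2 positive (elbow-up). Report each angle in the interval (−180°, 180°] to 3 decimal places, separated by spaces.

cos θ_2 = (99.9896−6²−8²)/(2·6·8) = -0.0001; θ_2 = 90.0062° (elbow-up)
β = atan2(1.4140,9.8990) = 8.1293°; ψ = atan2(8.0000,5.9991) = 53.1341°
θ_1 = β − ψ = -45.0048°

-45.005 90.006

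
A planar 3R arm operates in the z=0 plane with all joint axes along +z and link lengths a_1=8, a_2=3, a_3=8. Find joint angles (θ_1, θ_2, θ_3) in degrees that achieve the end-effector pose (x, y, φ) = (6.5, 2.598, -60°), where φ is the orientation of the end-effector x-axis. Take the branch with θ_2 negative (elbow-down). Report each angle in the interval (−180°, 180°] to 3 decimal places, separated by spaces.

90.591 -60.002 -90.589

wrist centre = target − a_3·(cos φ, sin φ) = (2.5000, 9.5262)
cos θ_2 = (96.9985−8²−3²)/(2·8·3) = 0.5000; θ_2 = -60.0020° (elbow-down)
β = atan2(9.5262,2.5000) = 75.2952°; ψ = atan2(-2.5981,9.4999) = -15.2958°
θ_1 = β − ψ = 90.5910°
θ_3 = φ − θ_1 − θ_2 = -90.5890° (wrapped to (-180°,180°])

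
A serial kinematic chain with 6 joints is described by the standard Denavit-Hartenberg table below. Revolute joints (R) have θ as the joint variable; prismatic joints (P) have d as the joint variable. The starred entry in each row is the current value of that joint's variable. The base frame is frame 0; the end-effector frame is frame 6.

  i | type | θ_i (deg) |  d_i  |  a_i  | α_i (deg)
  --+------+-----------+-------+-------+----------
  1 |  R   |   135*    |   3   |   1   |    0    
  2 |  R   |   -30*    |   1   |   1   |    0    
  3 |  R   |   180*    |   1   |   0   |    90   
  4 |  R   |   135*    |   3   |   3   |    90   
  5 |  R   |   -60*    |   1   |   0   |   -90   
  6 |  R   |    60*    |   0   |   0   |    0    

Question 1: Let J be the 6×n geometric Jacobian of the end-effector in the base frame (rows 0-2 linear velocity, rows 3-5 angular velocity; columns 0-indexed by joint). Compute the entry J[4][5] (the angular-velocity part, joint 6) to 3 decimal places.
axis z_5 = (-0.6415,0.4621,0.6124); lever o_n−o_5 = (0.0000,0.0000,0.0000)
cross product → J_v[:, 5] = (0.0000,0.0000,-0.0000)
J_ω[:, 5] = z_5
entry J[4][5] = 0.4621

0.462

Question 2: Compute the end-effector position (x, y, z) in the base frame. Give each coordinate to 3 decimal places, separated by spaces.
after link 1: o_1 = (-0.7071, 0.7071, 3.0000)
after link 2: o_2 = (-0.9659, 1.6730, 4.0000)
after link 3: o_3 = (-0.9659, 1.6730, 5.0000)
after link 4: o_4 = (-4.4127, 2.9456, 7.1213)
after link 5: o_5 = (-4.2297, 2.2626, 7.8284)
after link 6: o_6 = (-4.2297, 2.2626, 7.8284)

-4.230 2.263 7.828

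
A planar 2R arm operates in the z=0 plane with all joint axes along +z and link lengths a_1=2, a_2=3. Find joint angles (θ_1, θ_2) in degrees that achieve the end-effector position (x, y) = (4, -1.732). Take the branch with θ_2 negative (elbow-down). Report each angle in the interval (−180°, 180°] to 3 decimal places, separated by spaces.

cos θ_2 = (18.9998−2²−3²)/(2·2·3) = 0.5000; θ_2 = -60.0010° (elbow-down)
β = atan2(-1.7320,4.0000) = -23.4126°; ψ = atan2(-2.5981,3.5000) = -36.5874°
θ_1 = β − ψ = 13.1748°

13.175 -60.001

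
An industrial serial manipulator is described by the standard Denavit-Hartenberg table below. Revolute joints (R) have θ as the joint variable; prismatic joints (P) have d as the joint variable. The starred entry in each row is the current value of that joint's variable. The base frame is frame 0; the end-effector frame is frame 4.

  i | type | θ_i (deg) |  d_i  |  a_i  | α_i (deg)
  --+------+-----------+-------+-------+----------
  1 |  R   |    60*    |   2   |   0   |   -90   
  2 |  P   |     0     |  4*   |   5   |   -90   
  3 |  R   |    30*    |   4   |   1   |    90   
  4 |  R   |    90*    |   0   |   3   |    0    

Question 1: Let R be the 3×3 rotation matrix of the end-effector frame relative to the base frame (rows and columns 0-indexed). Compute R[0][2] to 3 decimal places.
-0.500

End-effector z-axis (col 2 of R) = (-0.5000,0.8660,0.0000)
R[0][2] = -0.5000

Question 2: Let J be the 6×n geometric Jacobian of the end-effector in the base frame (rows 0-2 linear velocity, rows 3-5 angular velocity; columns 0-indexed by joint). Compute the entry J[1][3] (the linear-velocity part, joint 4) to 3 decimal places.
-1.500

axis z_3 = (-0.5000,0.8660,0.0000); lever o_n−o_3 = (-0.0000,0.0000,-3.0000)
cross product → J_v[:, 3] = (-2.5981,-1.5000,0.0000)
J_ω[:, 3] = z_3
entry J[1][3] = -1.5000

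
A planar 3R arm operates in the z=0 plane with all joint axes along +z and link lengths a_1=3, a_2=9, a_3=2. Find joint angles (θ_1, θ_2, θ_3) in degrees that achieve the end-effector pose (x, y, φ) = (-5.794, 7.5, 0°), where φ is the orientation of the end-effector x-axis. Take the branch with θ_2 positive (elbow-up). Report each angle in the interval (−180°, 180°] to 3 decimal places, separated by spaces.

89.996 60.004 -150.000

wrist centre = target − a_3·(cos φ, sin φ) = (-7.7940, 7.5000)
cos θ_2 = (116.9964−3²−9²)/(2·3·9) = 0.4999; θ_2 = 60.0044° (elbow-up)
β = atan2(7.5000,-7.7940) = 136.1013°; ψ = atan2(7.7946,7.4994) = 46.1056°
θ_1 = β − ψ = 89.9956°
θ_3 = φ − θ_1 − θ_2 = -150.0000° (wrapped to (-180°,180°])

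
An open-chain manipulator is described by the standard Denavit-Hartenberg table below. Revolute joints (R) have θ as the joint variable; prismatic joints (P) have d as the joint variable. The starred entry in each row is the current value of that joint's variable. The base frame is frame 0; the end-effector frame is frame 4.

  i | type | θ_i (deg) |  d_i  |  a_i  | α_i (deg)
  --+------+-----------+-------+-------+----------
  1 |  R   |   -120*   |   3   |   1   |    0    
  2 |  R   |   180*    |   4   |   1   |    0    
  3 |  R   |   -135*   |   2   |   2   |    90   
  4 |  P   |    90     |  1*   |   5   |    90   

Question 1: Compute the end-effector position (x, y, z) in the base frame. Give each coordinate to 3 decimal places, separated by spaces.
after link 1: o_1 = (-0.5000, -0.8660, 3.0000)
after link 2: o_2 = (0.0000, -0.0000, 7.0000)
after link 3: o_3 = (0.5176, -1.9319, 9.0000)
after link 4: o_4 = (-0.4483, -2.1907, 14.0000)

-0.448 -2.191 14.000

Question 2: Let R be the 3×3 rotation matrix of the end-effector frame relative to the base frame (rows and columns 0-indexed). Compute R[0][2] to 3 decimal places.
End-effector z-axis (col 2 of R) = (0.2588,-0.9659,-0.0000)
R[0][2] = 0.2588

0.259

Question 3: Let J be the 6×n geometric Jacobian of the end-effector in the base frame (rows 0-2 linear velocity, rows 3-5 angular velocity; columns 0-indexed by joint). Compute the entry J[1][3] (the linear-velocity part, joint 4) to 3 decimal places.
prismatic axis z_3 = (-0.9659,-0.2588,0.0000)
J_v[:, 3] = z_3; J_ω[:, 3] = (0,0,0)
entry J[1][3] = -0.2588

-0.259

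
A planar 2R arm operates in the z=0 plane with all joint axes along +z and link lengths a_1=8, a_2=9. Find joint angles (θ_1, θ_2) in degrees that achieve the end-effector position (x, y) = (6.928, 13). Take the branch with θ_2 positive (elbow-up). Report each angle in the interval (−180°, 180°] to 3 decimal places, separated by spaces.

30.000 60.001

cos θ_2 = (216.9972−8²−9²)/(2·8·9) = 0.5000; θ_2 = 60.0013° (elbow-up)
β = atan2(13.0000,6.9280) = 61.9458°; ψ = atan2(7.7943,12.4998) = 31.9458°
θ_1 = β − ψ = 30.0000°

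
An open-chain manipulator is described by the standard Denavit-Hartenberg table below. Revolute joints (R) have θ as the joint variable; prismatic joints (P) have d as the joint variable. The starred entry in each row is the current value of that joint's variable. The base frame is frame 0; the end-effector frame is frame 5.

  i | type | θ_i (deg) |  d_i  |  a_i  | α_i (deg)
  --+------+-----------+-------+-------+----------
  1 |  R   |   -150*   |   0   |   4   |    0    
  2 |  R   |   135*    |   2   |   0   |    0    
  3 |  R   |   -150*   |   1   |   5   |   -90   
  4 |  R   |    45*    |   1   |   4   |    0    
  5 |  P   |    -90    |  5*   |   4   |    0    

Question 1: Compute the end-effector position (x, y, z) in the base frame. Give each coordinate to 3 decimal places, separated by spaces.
after link 1: o_1 = (-3.4641, -2.0000, 0.0000)
after link 2: o_2 = (-3.4641, -2.0000, 2.0000)
after link 3: o_3 = (-8.2937, -3.2941, 3.0000)
after link 4: o_4 = (-10.7670, -4.9921, 0.1716)
after link 5: o_5 = (-12.2049, -10.5538, 3.0000)

-12.205 -10.554 3.000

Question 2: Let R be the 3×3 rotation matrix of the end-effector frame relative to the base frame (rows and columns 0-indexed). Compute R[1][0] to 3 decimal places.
End-effector x-axis (col 0 of R) = (-0.6830,-0.1830,0.7071)
R[1][0] = -0.1830

-0.183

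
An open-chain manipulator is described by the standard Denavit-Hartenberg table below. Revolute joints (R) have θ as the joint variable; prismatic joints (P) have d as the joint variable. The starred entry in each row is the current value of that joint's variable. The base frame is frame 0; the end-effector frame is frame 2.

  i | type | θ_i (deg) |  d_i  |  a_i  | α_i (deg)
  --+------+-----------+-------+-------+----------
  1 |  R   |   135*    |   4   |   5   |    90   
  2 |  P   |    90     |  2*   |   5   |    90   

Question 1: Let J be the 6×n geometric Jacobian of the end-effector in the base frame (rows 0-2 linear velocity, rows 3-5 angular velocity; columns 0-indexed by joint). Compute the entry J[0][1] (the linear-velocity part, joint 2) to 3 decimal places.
0.707

prismatic axis z_1 = (0.7071,0.7071,0.0000)
J_v[:, 1] = z_1; J_ω[:, 1] = (0,0,0)
entry J[0][1] = 0.7071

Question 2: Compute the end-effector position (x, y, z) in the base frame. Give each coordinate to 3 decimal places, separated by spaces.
-2.121 4.950 9.000

after link 1: o_1 = (-3.5355, 3.5355, 4.0000)
after link 2: o_2 = (-2.1213, 4.9497, 9.0000)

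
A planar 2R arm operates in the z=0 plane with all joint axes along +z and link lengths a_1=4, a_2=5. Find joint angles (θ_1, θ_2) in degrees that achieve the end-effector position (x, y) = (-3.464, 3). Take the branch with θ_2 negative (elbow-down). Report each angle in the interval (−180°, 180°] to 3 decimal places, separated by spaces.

cos θ_2 = (20.9993−4²−5²)/(2·4·5) = -0.5000; θ_2 = -120.0012° (elbow-down)
β = atan2(3.0000,-3.4640) = 139.1058°; ψ = atan2(-4.3301,1.4999) = -70.8942°
θ_1 = β − ψ = 210.0000°

-150.000 -120.001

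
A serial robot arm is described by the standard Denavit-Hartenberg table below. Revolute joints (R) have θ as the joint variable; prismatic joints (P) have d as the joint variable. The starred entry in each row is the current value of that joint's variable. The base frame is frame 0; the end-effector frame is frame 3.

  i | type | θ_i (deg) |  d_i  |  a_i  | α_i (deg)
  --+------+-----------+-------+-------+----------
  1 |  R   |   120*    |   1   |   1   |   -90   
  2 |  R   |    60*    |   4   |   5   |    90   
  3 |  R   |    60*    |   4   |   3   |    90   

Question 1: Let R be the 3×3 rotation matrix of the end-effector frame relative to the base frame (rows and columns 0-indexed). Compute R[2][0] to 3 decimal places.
-0.433

End-effector x-axis (col 0 of R) = (-0.8750,-0.2165,-0.4330)
R[2][0] = -0.4330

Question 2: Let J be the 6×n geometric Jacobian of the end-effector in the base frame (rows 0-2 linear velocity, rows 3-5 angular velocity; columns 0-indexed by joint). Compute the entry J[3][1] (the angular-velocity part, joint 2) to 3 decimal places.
-0.866

axis z_1 = (-0.8660,-0.5000,0.0000); lever o_n−o_1 = (-9.0712,2.5155,-3.6292)
cross product → J_v[:, 1] = (1.8146,-3.1429,-6.7141)
J_ω[:, 1] = z_1
entry J[3][1] = -0.8660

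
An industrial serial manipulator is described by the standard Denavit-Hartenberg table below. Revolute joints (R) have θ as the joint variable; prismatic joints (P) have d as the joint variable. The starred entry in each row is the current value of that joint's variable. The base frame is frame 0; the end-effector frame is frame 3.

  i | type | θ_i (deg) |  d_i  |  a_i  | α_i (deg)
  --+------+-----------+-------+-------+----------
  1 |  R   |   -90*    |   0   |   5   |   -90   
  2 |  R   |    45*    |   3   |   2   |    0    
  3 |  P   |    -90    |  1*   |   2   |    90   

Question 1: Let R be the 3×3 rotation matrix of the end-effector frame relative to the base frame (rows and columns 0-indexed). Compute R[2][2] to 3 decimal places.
0.707

End-effector z-axis (col 2 of R) = (-0.0000,0.7071,0.7071)
R[2][2] = 0.7071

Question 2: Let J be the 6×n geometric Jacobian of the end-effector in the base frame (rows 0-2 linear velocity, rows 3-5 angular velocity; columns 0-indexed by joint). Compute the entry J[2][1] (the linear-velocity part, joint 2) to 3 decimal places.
axis z_1 = (1.0000,0.0000,0.0000); lever o_n−o_1 = (4.0000,-2.8284,0.0000)
cross product → J_v[:, 1] = (0.0000,-0.0000,-2.8284)
J_ω[:, 1] = z_1
entry J[2][1] = -2.8284

-2.828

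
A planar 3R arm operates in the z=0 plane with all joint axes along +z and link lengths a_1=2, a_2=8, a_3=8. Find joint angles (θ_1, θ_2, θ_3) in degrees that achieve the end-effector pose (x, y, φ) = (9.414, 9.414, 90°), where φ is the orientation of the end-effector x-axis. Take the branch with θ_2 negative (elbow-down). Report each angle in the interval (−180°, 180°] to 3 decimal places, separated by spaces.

45.009 -45.012 90.003

wrist centre = target − a_3·(cos φ, sin φ) = (9.4140, 1.4140)
cos θ_2 = (90.6228−2²−8²)/(2·2·8) = 0.7070; θ_2 = -45.0117° (elbow-down)
β = atan2(1.4140,9.4140) = 8.5421°; ψ = atan2(-5.6580,7.6557) = -36.4666°
θ_1 = β − ψ = 45.0087°
θ_3 = φ − θ_1 − θ_2 = 90.0031° (wrapped to (-180°,180°])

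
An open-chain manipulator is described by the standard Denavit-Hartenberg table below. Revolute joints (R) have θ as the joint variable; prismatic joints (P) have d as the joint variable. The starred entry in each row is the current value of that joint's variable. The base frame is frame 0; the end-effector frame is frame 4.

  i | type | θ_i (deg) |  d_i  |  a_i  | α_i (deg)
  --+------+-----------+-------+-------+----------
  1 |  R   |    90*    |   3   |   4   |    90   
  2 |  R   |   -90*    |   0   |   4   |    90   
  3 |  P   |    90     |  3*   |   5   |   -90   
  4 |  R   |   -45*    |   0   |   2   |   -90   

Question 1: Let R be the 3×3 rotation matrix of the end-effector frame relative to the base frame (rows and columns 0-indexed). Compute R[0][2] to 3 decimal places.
0.707

End-effector z-axis (col 2 of R) = (0.7071,0.7071,0.0000)
R[0][2] = 0.7071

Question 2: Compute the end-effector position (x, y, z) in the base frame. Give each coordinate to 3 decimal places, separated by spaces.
6.414 -0.414 -1.000

after link 1: o_1 = (0.0000, 4.0000, 3.0000)
after link 2: o_2 = (0.0000, 4.0000, -1.0000)
after link 3: o_3 = (5.0000, 1.0000, -1.0000)
after link 4: o_4 = (6.4142, -0.4142, -1.0000)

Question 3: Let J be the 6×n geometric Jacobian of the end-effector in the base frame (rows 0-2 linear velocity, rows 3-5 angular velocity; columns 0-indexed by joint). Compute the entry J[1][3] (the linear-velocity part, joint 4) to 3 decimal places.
1.414

axis z_3 = (0.0000,-0.0000,1.0000); lever o_n−o_3 = (1.4142,-1.4142,-0.0000)
cross product → J_v[:, 3] = (1.4142,1.4142,0.0000)
J_ω[:, 3] = z_3
entry J[1][3] = 1.4142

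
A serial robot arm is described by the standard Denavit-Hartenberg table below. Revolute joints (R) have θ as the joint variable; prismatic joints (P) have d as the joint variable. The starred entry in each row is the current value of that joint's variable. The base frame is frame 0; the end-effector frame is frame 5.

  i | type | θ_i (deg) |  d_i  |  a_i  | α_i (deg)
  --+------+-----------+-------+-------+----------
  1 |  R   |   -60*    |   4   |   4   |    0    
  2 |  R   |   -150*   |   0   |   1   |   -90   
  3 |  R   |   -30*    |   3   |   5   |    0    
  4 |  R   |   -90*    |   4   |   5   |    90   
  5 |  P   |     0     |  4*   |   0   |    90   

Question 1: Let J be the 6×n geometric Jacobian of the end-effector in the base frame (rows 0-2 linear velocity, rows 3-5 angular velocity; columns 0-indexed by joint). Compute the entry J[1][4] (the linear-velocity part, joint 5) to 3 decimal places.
-0.433

prismatic axis z_4 = (0.7500,-0.4330,-0.5000)
J_v[:, 4] = z_4; J_ω[:, 4] = (0,0,0)
entry J[1][4] = -0.4330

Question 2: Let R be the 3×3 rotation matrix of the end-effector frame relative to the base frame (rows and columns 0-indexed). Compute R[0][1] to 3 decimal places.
End-effector y-axis (col 1 of R) = (0.7500,-0.4330,-0.5000)
R[0][1] = 0.7500

0.750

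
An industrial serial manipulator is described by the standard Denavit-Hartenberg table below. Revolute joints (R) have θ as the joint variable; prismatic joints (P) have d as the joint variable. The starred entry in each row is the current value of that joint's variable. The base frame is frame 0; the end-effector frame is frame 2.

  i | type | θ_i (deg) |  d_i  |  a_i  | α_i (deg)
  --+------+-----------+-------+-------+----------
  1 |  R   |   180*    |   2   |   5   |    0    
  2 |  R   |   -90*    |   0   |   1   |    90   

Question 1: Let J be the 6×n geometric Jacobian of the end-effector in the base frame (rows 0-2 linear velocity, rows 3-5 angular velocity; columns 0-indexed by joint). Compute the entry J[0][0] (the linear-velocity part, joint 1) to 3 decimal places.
-1.000

axis z_0 = ẑ; lever o_n−o_0 = (-5.0000,1.0000,2.0000)
cross product → J_v[:, 0] = (-1.0000,-5.0000,0.0000)
J_ω[:, 0] = z_0
entry J[0][0] = -1.0000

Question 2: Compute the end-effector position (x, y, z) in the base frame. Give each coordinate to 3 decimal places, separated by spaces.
-5.000 1.000 2.000

after link 1: o_1 = (-5.0000, 0.0000, 2.0000)
after link 2: o_2 = (-5.0000, 1.0000, 2.0000)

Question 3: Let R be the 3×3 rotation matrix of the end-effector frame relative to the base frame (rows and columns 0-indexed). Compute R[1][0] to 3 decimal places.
End-effector x-axis (col 0 of R) = (0.0000,1.0000,0.0000)
R[1][0] = 1.0000

1.000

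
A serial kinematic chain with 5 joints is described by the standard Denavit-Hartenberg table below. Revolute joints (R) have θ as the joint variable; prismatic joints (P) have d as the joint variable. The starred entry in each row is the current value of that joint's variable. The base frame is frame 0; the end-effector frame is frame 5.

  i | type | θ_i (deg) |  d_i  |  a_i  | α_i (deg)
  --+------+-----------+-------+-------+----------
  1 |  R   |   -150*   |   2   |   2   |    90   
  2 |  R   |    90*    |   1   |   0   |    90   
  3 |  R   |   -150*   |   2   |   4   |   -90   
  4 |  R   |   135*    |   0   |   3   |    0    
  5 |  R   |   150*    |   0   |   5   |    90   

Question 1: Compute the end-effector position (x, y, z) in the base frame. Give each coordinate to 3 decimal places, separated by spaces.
-5.516 -3.862 -0.748

after link 1: o_1 = (-1.7321, -1.0000, 2.0000)
after link 2: o_2 = (-2.2321, -0.1340, 2.0000)
after link 3: o_3 = (-2.9641, -2.8660, -1.4641)
after link 4: o_4 = (-1.6573, -0.8868, 0.3730)
after link 5: o_5 = (-5.5164, -3.8620, -0.7477)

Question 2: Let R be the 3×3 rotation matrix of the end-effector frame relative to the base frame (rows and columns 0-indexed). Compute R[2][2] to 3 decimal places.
0.837

End-effector z-axis (col 2 of R) = (-0.4656,0.2888,0.8365)
R[2][2] = 0.8365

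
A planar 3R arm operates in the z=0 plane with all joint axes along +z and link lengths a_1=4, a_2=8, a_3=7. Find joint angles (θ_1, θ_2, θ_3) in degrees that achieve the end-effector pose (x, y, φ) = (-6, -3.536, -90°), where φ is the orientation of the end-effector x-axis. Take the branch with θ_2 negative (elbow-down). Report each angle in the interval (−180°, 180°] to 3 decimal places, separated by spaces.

wrist centre = target − a_3·(cos φ, sin φ) = (-6.0000, 3.4640)
cos θ_2 = (47.9993−4²−8²)/(2·4·8) = -0.5000; θ_2 = -120.0007° (elbow-down)
β = atan2(3.4640,-6.0000) = 150.0007°; ψ = atan2(-6.9282,-0.0001) = -90.0007°
θ_1 = β − ψ = 240.0015°
θ_3 = φ − θ_1 − θ_2 = 149.9993° (wrapped to (-180°,180°])

-119.999 -120.001 149.999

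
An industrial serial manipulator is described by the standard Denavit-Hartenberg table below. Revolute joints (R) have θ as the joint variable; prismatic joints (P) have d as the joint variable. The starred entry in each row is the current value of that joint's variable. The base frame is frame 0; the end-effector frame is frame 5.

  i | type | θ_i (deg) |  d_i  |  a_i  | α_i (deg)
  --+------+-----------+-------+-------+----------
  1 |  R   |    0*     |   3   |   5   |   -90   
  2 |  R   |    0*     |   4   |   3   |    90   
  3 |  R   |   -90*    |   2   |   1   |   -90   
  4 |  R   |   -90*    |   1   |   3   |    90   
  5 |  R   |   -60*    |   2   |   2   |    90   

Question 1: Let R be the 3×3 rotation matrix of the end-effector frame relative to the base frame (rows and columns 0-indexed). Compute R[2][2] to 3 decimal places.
End-effector z-axis (col 2 of R) = (-0.5000,0.0000,-0.8660)
R[2][2] = -0.8660

-0.866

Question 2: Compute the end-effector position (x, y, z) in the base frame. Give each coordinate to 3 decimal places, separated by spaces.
after link 1: o_1 = (5.0000, 0.0000, 3.0000)
after link 2: o_2 = (8.0000, 4.0000, 3.0000)
after link 3: o_3 = (8.0000, 3.0000, 5.0000)
after link 4: o_4 = (9.0000, 3.0000, 8.0000)
after link 5: o_5 = (7.2679, 5.0000, 9.0000)

7.268 5.000 9.000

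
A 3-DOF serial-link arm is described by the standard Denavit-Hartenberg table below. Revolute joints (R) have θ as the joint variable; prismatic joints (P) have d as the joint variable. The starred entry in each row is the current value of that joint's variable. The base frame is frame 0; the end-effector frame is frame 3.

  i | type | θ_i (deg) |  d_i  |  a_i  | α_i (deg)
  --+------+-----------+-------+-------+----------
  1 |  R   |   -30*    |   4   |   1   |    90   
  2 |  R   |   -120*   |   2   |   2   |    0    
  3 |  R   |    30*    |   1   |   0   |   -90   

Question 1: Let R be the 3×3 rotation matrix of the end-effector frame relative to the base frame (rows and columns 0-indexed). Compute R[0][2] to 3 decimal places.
End-effector z-axis (col 2 of R) = (0.8660,-0.5000,0.0000)
R[0][2] = 0.8660

0.866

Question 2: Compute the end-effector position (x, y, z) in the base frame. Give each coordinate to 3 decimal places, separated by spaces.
-1.500 -2.598 2.268

after link 1: o_1 = (0.8660, -0.5000, 4.0000)
after link 2: o_2 = (-1.0000, -1.7321, 2.2679)
after link 3: o_3 = (-1.5000, -2.5981, 2.2679)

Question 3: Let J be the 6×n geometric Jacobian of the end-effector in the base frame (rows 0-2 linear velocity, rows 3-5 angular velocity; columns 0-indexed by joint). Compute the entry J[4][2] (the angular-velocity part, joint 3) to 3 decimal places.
axis z_2 = (-0.5000,-0.8660,0.0000); lever o_n−o_2 = (-0.5000,-0.8660,0.0000)
cross product → J_v[:, 2] = (0.0000,-0.0000,0.0000)
J_ω[:, 2] = z_2
entry J[4][2] = -0.8660

-0.866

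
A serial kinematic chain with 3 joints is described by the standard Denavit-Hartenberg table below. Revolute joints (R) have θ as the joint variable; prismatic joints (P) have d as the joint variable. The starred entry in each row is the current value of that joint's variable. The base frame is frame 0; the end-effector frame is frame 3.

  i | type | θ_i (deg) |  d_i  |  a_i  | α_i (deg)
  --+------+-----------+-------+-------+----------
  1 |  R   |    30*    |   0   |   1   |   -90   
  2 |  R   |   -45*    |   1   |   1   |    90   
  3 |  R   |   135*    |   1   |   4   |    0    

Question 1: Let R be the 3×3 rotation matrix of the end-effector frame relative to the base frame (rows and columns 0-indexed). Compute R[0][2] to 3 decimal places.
End-effector z-axis (col 2 of R) = (-0.6124,-0.3536,0.7071)
R[0][2] = -0.6124

-0.612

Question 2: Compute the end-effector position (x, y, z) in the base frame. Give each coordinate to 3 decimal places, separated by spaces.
-2.780 2.816 -0.586

after link 1: o_1 = (0.8660, 0.5000, 0.0000)
after link 2: o_2 = (0.9784, 1.7196, 0.7071)
after link 3: o_3 = (-2.7802, 2.8155, -0.5858)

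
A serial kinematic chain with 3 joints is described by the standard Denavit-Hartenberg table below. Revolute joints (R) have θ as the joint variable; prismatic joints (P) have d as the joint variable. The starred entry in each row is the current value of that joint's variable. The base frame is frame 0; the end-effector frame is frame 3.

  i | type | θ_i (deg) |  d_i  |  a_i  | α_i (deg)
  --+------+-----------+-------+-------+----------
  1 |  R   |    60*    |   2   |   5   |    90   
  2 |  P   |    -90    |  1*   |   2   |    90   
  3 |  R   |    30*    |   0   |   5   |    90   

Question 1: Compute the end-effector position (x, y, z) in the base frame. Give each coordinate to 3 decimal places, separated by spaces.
5.531 2.580 -4.330

after link 1: o_1 = (2.5000, 4.3301, 2.0000)
after link 2: o_2 = (3.3660, 3.8301, 0.0000)
after link 3: o_3 = (5.5311, 2.5801, -4.3301)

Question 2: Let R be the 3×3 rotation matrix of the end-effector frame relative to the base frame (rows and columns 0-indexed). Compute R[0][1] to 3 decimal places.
End-effector y-axis (col 1 of R) = (-0.5000,-0.8660,-0.0000)
R[0][1] = -0.5000

-0.500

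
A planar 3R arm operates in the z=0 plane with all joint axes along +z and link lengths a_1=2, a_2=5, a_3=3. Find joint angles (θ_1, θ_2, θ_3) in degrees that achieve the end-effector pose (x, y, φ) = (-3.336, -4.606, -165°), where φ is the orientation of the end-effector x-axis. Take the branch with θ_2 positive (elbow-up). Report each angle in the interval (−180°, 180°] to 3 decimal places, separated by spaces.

wrist centre = target − a_3·(cos φ, sin φ) = (-0.4382, -3.8295)
cos θ_2 = (14.8574−2²−5²)/(2·2·5) = -0.7071; θ_2 = 135.0017° (elbow-up)
β = atan2(-3.8295,-0.4382) = -96.5281°; ψ = atan2(3.5354,-1.5356) = 113.4781°
θ_1 = β − ψ = -210.0062°
θ_3 = φ − θ_1 − θ_2 = -89.9956° (wrapped to (-180°,180°])

149.994 135.002 -89.996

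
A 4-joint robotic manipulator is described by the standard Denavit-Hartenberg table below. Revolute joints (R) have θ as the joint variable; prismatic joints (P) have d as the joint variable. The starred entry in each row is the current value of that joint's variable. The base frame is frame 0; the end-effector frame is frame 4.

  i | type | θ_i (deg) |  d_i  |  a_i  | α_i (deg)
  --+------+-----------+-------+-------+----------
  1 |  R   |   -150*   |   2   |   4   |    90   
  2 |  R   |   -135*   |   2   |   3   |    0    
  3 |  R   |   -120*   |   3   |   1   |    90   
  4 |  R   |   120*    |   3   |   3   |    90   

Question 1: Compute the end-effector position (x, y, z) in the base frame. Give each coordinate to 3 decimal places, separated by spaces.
after link 1: o_1 = (-3.4641, -2.0000, 2.0000)
after link 2: o_2 = (-2.6270, 0.7927, -0.1213)
after link 3: o_3 = (-3.9028, 3.5202, 0.8446)
after link 4: o_4 = (-8.0476, 4.1272, 0.1722)

-8.048 4.127 0.172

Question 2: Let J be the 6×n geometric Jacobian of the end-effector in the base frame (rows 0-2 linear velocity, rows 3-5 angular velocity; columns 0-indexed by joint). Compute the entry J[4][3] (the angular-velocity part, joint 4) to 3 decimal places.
-0.483

axis z_3 = (-0.8365,-0.4830,0.2588); lever o_n−o_3 = (-4.1448,0.6070,-0.6724)
cross product → J_v[:, 3] = (0.1677,-1.6353,-2.5095)
J_ω[:, 3] = z_3
entry J[4][3] = -0.4830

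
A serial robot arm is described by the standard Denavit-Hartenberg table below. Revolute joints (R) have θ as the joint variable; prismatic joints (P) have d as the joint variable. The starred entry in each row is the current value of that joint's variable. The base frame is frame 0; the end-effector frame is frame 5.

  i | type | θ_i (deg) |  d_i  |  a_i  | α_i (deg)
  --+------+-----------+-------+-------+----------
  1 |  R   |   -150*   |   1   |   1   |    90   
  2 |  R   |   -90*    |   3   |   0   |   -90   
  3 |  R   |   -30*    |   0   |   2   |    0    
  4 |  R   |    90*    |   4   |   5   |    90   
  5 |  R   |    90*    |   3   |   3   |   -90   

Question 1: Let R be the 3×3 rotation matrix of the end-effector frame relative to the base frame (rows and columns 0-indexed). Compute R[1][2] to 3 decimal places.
End-effector z-axis (col 2 of R) = (-0.4330,0.7500,0.5000)
R[1][2] = 0.7500

0.750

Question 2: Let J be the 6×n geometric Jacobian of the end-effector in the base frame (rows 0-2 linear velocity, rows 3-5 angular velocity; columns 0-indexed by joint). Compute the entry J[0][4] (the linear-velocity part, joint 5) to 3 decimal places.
axis z_4 = (-0.2500,0.4330,-0.8660); lever o_n−o_4 = (-3.3481,-0.2010,-2.5981)
cross product → J_v[:, 4] = (-1.2990,2.2500,1.5000)
J_ω[:, 4] = z_4
entry J[0][4] = -1.2990

-1.299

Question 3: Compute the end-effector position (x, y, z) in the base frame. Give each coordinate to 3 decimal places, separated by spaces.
after link 1: o_1 = (-0.8660, -0.5000, 1.0000)
after link 2: o_2 = (-2.3660, 2.0981, 1.0000)
after link 3: o_3 = (-2.8660, 2.9641, -0.7321)
after link 4: o_4 = (-4.1651, -2.7859, -3.2321)
after link 5: o_5 = (-7.5131, -2.9869, -5.8301)

-7.513 -2.987 -5.830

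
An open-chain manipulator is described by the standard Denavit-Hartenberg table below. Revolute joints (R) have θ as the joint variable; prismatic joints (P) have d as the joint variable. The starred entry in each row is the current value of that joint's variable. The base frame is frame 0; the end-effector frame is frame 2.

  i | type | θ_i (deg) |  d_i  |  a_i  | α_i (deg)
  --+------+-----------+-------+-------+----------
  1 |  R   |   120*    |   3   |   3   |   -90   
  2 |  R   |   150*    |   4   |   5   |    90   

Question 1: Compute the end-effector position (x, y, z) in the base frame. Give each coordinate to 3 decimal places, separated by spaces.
after link 1: o_1 = (-1.5000, 2.5981, 3.0000)
after link 2: o_2 = (-2.7990, -3.1519, 0.5000)

-2.799 -3.152 0.500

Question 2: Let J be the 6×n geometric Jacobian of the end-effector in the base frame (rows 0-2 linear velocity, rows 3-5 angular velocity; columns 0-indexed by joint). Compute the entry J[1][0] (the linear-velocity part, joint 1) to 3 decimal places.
-2.799

axis z_0 = ẑ; lever o_n−o_0 = (-2.7990,-3.1519,0.5000)
cross product → J_v[:, 0] = (3.1519,-2.7990,0.0000)
J_ω[:, 0] = z_0
entry J[1][0] = -2.7990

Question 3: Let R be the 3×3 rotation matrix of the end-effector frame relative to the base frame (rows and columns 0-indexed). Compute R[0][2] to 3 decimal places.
-0.250

End-effector z-axis (col 2 of R) = (-0.2500,0.4330,-0.8660)
R[0][2] = -0.2500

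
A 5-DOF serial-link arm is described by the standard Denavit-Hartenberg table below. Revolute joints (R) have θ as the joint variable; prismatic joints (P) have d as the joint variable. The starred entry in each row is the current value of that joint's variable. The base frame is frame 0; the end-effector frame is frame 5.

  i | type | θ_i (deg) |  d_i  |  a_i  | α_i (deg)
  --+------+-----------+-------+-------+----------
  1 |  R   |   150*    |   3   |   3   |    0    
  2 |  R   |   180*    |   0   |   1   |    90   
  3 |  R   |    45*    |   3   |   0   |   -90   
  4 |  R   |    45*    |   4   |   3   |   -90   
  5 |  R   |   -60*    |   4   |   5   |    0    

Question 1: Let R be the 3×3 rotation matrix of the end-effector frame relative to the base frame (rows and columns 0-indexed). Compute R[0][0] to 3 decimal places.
End-effector x-axis (col 0 of R) = (-0.1370,0.4874,0.8624)
R[0][0] = -0.1370

-0.137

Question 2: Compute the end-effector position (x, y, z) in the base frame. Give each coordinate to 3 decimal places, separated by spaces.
-4.325 6.790 9.640

after link 1: o_1 = (-2.5981, 1.5000, 3.0000)
after link 2: o_2 = (-1.7321, 1.0000, 3.0000)
after link 3: o_3 = (-3.2321, -1.5981, 3.0000)
after link 4: o_4 = (-3.3218, 0.9033, 7.3284)
after link 5: o_5 = (-4.3249, 6.7896, 9.6403)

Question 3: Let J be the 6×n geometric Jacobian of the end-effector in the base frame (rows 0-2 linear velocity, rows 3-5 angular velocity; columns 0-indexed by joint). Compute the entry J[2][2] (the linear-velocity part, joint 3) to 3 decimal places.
-5.140

axis z_2 = (-0.5000,-0.8660,0.0000); lever o_n−o_2 = (-2.5929,5.7896,6.6403)
cross product → J_v[:, 2] = (-5.7507,3.3201,-5.1403)
J_ω[:, 2] = z_2
entry J[2][2] = -5.1403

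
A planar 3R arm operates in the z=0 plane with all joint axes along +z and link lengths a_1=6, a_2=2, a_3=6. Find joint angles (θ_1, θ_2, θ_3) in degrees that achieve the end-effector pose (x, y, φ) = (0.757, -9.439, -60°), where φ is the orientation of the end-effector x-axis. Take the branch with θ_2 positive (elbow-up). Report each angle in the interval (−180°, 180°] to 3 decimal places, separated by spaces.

-135.005 134.989 -59.984

wrist centre = target − a_3·(cos φ, sin φ) = (-2.2430, -4.2428)
cos θ_2 = (23.0328−6²−2²)/(2·6·2) = -0.7070; θ_2 = 134.9886° (elbow-up)
β = atan2(-4.2428,-2.2430) = -117.8634°; ψ = atan2(1.4145,4.5861) = 17.1415°
θ_1 = β − ψ = -135.0049°
θ_3 = φ − θ_1 − θ_2 = -59.9838° (wrapped to (-180°,180°])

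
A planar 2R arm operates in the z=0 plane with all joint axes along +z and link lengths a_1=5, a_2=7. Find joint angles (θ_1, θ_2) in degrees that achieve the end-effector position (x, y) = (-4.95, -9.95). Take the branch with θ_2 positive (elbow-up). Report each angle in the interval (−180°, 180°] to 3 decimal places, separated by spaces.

-142.894 44.991

cos θ_2 = (123.5050−5²−7²)/(2·5·7) = 0.7072; θ_2 = 44.9913° (elbow-up)
β = atan2(-9.9500,-4.9500) = -116.4498°; ψ = atan2(4.9490,9.9505) = 26.4440°
θ_1 = β − ψ = -142.8937°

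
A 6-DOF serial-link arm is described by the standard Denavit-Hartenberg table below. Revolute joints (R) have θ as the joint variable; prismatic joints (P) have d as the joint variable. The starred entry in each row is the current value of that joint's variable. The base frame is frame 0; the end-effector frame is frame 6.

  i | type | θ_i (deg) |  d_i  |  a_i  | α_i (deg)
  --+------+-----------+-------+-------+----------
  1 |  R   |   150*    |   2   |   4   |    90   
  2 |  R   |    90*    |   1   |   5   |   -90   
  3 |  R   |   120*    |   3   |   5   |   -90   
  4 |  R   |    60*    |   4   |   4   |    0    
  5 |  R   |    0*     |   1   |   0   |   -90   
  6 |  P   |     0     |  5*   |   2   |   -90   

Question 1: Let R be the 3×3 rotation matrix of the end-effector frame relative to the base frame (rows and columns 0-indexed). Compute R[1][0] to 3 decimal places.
0.058

End-effector x-axis (col 0 of R) = (-0.9665,0.0580,-0.2500)
R[1][0] = 0.0580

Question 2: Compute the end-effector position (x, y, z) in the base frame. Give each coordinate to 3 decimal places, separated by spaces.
after link 1: o_1 = (-3.4641, 2.0000, 2.0000)
after link 2: o_2 = (-2.9641, 2.8660, 7.0000)
after link 3: o_3 = (-2.5311, -2.3840, 4.5000)
after link 4: o_4 = (-5.3971, -0.4199, 0.0359)
after link 5: o_5 = (-5.1471, 0.0131, -0.8301)
after link 6: o_6 = (-7.3702, 4.6268, 0.8349)

-7.370 4.627 0.835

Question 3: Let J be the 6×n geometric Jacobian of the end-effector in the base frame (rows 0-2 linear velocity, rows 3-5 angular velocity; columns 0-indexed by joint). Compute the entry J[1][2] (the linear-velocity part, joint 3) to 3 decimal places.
axis z_2 = (0.8660,-0.5000,0.0000); lever o_n−o_2 = (-4.4061,1.7607,-6.1651)
cross product → J_v[:, 2] = (3.0825,5.3391,-0.6782)
J_ω[:, 2] = z_2
entry J[1][2] = 5.3391

5.339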